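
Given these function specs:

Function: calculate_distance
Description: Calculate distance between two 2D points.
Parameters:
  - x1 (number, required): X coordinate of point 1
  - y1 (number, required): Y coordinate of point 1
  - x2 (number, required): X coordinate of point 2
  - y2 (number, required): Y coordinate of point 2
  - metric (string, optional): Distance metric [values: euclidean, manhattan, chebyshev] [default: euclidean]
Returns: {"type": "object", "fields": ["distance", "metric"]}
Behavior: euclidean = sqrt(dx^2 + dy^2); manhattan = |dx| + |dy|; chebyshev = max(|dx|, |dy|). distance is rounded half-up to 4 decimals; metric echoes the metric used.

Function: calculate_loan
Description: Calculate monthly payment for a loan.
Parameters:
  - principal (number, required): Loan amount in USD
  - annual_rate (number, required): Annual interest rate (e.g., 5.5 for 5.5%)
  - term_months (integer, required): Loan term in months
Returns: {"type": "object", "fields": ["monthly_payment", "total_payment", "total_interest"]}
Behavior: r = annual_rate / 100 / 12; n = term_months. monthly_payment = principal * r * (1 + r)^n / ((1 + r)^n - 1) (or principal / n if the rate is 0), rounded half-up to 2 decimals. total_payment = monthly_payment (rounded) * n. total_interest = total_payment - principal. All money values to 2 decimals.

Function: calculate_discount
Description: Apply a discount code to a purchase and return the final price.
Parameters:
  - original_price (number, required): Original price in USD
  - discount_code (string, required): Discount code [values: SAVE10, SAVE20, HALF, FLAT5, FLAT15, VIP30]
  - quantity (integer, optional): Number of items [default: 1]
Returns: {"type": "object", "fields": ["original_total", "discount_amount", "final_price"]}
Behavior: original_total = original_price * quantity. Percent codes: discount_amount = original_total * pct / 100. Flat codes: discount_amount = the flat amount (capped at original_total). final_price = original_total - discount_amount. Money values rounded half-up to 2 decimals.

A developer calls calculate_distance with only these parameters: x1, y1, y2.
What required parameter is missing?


Required parameters: x1, y1, x2, y2
Provided: x1, y1, y2
Missing: x2
x2


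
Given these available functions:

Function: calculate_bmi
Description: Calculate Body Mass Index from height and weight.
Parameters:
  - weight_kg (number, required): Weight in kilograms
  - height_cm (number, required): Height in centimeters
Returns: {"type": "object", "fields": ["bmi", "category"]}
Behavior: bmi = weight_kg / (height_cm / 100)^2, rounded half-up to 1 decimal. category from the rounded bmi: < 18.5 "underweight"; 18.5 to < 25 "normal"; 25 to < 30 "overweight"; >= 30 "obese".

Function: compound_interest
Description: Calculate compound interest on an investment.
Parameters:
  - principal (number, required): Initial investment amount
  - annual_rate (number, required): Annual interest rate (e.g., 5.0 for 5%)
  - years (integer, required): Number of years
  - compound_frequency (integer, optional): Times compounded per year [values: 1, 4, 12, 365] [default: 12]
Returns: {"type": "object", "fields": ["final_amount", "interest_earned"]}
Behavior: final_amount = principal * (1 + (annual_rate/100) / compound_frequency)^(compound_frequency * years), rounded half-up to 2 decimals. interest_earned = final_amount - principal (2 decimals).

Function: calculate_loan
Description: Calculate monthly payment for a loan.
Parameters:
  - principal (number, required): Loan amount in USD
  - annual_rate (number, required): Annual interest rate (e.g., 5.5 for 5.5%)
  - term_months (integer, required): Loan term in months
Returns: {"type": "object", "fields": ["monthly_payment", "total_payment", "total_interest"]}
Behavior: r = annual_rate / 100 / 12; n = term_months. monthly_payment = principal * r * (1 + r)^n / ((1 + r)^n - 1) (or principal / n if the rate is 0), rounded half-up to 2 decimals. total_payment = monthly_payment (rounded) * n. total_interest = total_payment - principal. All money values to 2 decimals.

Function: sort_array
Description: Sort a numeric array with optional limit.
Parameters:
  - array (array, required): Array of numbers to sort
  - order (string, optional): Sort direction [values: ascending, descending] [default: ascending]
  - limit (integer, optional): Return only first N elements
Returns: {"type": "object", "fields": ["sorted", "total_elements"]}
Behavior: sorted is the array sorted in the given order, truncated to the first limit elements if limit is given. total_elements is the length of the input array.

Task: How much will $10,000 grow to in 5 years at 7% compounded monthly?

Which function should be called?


The task needs a function whose description is: Calculate compound interest on an investment.
compound_interest


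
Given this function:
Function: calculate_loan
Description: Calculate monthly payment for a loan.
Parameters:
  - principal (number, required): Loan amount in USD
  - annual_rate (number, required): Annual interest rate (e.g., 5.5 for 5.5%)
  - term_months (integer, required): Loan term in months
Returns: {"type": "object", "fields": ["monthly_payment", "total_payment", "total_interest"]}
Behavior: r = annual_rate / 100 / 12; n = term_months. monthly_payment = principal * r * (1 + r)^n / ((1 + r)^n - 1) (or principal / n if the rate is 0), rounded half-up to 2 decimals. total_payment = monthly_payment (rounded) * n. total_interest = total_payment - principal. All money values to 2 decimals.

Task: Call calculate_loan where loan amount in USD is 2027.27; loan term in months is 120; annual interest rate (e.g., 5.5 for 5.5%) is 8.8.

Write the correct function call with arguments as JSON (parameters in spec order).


Mapping each described value to its parameter name:
  'Loan amount in USD' -> principal = 2027.27
  'Loan term in months' -> term_months = 120
  'Annual interest rate (e.g., 5.5 for 5.5%)' -> annual_rate = 8.8
calculate_loan({"principal": 2027.27, "annual_rate": 8.8, "term_months": 120})


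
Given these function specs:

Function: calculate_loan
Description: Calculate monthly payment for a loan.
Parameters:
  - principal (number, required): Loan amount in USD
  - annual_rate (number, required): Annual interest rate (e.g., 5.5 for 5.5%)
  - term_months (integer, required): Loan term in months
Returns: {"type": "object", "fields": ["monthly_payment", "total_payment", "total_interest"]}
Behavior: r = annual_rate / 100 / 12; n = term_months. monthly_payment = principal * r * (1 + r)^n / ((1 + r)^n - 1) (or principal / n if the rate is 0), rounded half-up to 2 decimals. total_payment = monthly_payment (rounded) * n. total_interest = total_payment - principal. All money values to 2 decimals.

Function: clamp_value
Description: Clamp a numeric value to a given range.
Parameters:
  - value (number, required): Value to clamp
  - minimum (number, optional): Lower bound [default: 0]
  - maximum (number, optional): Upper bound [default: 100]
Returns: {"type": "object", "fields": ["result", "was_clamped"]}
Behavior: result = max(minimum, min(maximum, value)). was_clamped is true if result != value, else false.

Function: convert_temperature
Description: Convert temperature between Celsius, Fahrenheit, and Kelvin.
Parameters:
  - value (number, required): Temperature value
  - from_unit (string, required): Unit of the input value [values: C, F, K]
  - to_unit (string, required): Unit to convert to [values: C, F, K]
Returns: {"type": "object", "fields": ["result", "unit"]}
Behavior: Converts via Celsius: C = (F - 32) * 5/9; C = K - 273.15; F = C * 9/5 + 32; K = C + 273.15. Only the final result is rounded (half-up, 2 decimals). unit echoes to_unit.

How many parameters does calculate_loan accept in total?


Parameters of calculate_loan: principal (required), annual_rate (required), term_months (required)
Total:
3


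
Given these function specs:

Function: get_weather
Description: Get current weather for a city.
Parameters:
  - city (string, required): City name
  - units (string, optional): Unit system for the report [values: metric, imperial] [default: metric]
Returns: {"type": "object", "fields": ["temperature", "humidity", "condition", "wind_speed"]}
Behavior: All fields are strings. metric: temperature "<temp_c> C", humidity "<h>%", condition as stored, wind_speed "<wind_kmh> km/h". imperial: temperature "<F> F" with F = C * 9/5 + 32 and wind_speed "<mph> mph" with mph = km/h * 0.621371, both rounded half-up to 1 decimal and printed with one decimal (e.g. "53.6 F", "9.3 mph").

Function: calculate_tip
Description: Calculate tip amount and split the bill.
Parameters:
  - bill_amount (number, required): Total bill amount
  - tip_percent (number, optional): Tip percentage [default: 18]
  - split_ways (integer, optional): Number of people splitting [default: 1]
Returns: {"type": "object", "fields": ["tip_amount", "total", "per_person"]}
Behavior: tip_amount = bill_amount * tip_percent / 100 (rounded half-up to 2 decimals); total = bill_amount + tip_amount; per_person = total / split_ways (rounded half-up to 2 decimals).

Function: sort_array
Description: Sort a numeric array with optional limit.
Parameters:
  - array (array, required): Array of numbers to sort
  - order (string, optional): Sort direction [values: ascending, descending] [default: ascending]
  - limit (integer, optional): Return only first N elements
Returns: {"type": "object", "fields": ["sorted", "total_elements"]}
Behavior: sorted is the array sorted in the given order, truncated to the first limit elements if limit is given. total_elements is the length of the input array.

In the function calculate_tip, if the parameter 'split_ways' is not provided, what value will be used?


The calculate_tip spec declares:
  - split_ways (integer, optional): Number of people splitting [default: 1]
Default:
1


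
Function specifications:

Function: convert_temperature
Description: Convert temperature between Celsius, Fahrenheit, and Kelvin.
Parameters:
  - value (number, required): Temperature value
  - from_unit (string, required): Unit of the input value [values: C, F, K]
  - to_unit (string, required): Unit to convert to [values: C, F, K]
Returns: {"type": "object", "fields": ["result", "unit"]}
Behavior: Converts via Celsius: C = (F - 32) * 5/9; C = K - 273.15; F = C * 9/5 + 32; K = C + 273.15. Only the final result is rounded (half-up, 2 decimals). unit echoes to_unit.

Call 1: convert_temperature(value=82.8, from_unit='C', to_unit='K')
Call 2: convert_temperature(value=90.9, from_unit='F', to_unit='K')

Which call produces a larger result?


Call 1:
  Input already in C: 82.8
  To K: 82.8 + 273.15 = 355.95
  Round to 2 decimals: 355.95
  -> 355.95 K
Call 2:
  To C: (90.9 - 32) * 5/9 = 32.722222
  To K: 32.722222 + 273.15 = 305.872222
  Round to 2 decimals: 305.87
  -> 305.87 K
Call 1 (355.95 K)


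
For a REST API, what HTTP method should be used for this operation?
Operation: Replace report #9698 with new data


GET = read, POST = create, PUT = update/replace, DELETE = remove
This operation is an update/replace.
PUT


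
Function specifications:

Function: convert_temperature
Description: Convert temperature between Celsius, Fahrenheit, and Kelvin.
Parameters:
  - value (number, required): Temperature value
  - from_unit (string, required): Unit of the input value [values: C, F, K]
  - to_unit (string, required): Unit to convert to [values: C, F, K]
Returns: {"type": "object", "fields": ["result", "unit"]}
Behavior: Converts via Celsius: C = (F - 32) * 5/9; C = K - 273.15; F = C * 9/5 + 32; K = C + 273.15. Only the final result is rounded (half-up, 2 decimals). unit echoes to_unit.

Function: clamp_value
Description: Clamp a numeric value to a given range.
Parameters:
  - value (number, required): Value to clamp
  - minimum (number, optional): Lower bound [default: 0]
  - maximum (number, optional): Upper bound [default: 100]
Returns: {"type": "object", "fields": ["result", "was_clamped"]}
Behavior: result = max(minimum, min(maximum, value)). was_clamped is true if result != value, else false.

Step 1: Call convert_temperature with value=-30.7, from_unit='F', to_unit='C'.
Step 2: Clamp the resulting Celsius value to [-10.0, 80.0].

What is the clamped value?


Step 1: convert_temperature(value=-30.7, from_unit=F, to_unit=C)
  To C: (-30.7 - 32) * 5/9 = -34.833333
  Target is C: -34.833333
  Round to 2 decimals: -34.83
  -> result = -34.83 C
Step 2: clamp_value(value=-34.83, minimum=-10.0, maximum=80.0)
  result = max(-10.0, min(80.0, -34.83)) = max(-10.0, -34.83) = -10.0
  was_clamped = (-10.0 != -34.83) = true
  -> result = -10.0
-10.0


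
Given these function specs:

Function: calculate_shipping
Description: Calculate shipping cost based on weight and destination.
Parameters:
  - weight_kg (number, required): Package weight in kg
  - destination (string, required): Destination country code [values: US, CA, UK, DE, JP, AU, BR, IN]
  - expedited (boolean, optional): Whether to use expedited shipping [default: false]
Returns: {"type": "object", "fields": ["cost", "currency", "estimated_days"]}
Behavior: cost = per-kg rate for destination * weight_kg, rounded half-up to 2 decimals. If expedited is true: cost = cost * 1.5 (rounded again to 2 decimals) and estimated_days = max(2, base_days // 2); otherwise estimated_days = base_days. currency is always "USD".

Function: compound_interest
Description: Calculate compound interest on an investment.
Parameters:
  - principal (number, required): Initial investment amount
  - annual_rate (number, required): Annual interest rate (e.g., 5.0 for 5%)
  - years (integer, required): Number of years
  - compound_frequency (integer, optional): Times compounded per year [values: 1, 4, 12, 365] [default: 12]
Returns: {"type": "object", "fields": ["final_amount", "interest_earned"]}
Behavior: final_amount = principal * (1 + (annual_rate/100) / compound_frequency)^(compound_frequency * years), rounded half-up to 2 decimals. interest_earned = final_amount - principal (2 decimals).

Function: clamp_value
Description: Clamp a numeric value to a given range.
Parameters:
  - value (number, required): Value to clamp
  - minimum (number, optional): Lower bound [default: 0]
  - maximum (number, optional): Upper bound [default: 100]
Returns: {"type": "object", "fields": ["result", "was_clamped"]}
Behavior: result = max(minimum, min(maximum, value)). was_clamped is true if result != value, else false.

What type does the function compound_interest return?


The compound_interest spec declares Returns: {"type": "object", "fields": ["final_amount", "interest_earned"]}
Type:
object


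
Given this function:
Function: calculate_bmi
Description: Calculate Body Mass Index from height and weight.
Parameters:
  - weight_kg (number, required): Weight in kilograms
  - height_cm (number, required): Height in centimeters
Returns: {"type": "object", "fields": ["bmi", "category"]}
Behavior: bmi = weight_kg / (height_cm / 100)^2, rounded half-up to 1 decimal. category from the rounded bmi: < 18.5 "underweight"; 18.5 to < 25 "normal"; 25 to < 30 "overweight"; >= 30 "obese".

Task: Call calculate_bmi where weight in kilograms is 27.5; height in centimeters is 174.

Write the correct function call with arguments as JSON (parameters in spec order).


Mapping each described value to its parameter name:
  'Weight in kilograms' -> weight_kg = 27.5
  'Height in centimeters' -> height_cm = 174
calculate_bmi({"weight_kg": 27.5, "height_cm": 174})


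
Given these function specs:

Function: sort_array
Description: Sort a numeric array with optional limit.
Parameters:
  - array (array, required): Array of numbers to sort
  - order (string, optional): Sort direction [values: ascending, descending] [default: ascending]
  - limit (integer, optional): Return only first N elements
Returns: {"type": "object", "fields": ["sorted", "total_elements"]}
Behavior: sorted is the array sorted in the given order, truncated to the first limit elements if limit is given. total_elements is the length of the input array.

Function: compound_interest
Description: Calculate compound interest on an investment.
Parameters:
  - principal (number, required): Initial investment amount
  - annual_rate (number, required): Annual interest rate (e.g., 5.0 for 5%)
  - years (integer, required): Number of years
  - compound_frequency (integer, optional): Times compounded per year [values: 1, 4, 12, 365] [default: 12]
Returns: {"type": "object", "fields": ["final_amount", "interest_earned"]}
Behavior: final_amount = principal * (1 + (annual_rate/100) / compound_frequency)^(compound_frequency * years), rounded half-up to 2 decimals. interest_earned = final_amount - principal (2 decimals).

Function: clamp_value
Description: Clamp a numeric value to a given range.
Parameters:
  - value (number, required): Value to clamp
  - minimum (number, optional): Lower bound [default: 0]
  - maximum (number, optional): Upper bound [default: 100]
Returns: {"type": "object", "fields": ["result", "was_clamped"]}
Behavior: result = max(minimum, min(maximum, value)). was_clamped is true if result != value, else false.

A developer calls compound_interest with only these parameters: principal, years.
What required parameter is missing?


Required parameters: principal, annual_rate, years
Provided: principal, years
Missing: annual_rate
annual_rate


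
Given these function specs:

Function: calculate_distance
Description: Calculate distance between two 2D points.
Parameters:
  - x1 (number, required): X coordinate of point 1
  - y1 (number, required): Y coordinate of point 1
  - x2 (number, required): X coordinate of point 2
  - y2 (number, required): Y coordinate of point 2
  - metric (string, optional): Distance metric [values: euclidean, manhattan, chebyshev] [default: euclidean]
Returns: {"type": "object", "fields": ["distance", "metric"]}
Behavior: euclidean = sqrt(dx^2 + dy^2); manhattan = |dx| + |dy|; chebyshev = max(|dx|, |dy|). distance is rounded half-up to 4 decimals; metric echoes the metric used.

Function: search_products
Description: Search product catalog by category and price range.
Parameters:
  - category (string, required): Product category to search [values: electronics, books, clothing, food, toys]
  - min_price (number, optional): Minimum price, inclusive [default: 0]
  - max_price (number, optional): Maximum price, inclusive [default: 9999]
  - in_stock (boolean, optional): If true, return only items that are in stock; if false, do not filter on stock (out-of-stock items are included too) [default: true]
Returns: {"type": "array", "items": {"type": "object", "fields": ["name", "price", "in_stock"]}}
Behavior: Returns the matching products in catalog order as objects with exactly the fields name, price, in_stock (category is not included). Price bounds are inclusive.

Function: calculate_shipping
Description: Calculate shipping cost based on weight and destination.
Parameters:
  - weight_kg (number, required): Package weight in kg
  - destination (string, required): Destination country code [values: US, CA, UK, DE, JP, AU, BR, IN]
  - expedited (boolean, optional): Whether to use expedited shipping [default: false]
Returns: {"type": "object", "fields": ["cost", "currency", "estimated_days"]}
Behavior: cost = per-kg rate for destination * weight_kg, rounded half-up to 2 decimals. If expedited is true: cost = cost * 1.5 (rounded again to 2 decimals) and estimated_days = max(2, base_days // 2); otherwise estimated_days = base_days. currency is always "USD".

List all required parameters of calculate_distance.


Parameters of calculate_distance and their required/optional flag:
  x1: required
  y1: required
  x2: required
  y2: required
  metric: optional
x1, x2, y1, y2


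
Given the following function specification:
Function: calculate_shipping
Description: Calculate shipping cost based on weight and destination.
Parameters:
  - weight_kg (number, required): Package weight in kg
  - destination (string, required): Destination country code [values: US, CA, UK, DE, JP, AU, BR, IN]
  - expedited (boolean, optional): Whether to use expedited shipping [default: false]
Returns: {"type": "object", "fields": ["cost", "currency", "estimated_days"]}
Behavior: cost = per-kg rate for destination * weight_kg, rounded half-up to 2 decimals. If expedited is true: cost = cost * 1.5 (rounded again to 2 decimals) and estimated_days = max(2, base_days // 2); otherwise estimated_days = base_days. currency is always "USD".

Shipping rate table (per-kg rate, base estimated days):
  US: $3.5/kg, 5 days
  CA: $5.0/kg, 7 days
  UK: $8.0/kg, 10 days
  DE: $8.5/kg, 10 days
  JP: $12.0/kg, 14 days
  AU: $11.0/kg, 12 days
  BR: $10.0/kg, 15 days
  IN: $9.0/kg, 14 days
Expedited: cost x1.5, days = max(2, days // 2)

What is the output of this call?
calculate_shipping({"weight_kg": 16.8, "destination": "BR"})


Defaults applied: expedited=false
Rate for BR: $10.0/kg, base 15 days
cost = 10.0 * 16.8 = 168 -> 168.00
expedited not set/false: estimated_days = 15
Output:
{"cost": 168.0, "currency": "USD", "estimated_days": 15}


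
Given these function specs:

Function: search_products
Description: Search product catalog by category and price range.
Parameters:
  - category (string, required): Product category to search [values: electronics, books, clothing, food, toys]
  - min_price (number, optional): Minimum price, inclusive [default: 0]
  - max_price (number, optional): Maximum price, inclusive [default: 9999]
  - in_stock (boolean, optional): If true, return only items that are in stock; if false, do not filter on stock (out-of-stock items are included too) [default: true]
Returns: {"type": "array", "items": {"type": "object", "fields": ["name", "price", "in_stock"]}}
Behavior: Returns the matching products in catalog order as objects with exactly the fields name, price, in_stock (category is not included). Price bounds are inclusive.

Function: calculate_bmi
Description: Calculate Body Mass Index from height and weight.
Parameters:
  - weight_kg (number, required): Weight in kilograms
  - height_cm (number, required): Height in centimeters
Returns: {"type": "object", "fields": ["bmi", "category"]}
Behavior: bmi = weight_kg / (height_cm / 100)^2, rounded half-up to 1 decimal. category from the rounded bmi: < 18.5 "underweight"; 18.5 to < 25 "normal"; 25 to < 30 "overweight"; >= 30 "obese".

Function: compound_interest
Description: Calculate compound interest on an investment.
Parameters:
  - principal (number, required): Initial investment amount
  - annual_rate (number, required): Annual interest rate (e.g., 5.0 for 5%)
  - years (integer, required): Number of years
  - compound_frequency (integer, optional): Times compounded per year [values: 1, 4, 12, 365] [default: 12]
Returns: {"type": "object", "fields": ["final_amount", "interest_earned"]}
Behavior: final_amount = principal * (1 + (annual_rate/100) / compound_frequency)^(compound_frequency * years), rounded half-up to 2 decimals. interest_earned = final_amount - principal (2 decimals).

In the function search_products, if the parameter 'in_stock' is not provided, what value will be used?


The search_products spec declares:
  - in_stock (boolean, optional): If true, return only items that are in stock; if false, do not filter on stock (out-of-stock items are included too) [default: true]
Default:
true


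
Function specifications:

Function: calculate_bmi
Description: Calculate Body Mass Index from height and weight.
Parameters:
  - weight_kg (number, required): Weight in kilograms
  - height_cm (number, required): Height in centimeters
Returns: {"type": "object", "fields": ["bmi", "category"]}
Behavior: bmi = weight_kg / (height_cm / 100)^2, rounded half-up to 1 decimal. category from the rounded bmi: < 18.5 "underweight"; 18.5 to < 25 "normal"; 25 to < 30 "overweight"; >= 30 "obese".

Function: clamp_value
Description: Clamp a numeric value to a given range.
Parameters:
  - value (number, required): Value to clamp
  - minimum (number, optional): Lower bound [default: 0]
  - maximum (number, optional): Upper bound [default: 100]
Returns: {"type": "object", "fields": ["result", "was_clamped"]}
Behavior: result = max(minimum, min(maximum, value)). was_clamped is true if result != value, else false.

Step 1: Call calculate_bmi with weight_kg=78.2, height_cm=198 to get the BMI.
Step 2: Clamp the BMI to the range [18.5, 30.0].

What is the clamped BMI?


Step 1: calculate_bmi(weight_kg=78.2, height_cm=198)
  height_m = 198 / 100 = 1.98
  bmi = 78.2 / 1.98^2 = 78.2 / 3.9204 = 19.946944 -> 19.9
  18.5 <= 19.9 < 25 -> normal
  -> bmi = 19.9
Step 2: clamp_value(value=19.9, minimum=18.5, maximum=30.0)
  result = max(18.5, min(30.0, 19.9)) = max(18.5, 19.9) = 19.9
  was_clamped = (19.9 != 19.9) = false
  -> result = 19.9
19.9


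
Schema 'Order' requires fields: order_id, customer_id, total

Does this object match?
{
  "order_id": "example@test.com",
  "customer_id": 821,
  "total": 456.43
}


Checking required fields... All present.
Valid - all required fields present


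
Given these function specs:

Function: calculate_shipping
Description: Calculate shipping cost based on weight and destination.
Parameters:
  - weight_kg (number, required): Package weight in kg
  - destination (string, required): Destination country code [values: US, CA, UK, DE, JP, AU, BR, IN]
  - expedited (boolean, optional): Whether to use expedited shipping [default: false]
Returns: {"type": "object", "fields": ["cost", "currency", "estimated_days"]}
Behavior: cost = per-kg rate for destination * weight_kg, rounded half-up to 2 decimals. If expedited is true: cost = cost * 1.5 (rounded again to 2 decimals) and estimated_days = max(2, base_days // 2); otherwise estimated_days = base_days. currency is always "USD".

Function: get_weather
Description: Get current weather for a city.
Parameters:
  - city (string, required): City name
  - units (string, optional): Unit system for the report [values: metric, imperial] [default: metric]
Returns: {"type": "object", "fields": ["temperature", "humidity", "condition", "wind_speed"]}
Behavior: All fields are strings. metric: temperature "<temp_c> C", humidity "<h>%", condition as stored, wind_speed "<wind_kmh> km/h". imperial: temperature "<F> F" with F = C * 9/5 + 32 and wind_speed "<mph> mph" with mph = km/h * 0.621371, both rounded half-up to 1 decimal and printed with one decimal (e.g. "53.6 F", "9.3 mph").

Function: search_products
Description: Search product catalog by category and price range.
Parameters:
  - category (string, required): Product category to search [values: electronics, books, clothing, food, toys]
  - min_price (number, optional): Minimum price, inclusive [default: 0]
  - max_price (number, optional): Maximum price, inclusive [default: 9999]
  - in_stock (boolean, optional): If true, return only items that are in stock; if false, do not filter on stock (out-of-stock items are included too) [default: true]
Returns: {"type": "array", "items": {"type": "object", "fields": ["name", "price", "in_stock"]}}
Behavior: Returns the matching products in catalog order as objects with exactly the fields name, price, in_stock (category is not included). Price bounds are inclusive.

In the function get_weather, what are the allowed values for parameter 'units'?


The get_weather spec declares:
  - units (string, optional): Unit system for the report [values: metric, imperial] [default: metric]
Allowed values:
metric, imperial


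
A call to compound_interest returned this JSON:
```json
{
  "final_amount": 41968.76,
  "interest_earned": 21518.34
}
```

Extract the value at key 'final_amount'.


41968.76


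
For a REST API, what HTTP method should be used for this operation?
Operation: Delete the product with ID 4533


GET = read, POST = create, PUT = update/replace, DELETE = remove
This operation is a removal.
DELETE


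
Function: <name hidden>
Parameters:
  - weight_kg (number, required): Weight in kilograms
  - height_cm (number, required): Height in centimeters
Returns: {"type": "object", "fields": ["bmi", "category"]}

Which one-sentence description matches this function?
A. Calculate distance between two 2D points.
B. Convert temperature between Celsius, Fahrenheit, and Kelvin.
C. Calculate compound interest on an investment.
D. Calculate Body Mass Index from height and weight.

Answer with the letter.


Parameters weight_kg, height_cm and return ["bmi", "category"] fit: Calculate Body Mass Index from height and weight.
D


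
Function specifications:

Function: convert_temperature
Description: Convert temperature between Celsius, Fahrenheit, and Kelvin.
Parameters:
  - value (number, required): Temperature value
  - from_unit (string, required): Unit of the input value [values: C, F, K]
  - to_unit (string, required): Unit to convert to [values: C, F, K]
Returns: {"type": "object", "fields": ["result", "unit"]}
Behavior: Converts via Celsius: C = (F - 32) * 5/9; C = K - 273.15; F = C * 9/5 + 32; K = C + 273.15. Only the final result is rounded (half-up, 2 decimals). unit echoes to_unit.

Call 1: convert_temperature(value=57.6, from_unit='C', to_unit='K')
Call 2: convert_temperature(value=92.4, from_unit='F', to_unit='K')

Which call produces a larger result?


Call 1:
  Input already in C: 57.6
  To K: 57.6 + 273.15 = 330.75
  Round to 2 decimals: 330.75
  -> 330.75 K
Call 2:
  To C: (92.4 - 32) * 5/9 = 33.555556
  To K: 33.555556 + 273.15 = 306.705556
  Round to 2 decimals: 306.71
  -> 306.71 K
Call 1 (330.75 K)


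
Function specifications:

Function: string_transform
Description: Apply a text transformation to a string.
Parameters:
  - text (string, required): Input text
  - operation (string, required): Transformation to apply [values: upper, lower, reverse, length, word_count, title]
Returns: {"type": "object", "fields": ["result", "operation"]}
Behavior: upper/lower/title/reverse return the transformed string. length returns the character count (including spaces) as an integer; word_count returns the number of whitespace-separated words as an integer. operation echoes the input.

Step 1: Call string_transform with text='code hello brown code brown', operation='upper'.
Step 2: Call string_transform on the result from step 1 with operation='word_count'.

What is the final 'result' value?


Step 1: string_transform(text='code hello brown code brown', operation='upper')
  -> result = 'CODE HELLO BROWN CODE BROWN'
Step 2: string_transform(text='CODE HELLO BROWN CODE BROWN', operation='word_count')
  words: CODE, HELLO, BROWN, CODE, BROWN -> 5
  -> result = 5
5


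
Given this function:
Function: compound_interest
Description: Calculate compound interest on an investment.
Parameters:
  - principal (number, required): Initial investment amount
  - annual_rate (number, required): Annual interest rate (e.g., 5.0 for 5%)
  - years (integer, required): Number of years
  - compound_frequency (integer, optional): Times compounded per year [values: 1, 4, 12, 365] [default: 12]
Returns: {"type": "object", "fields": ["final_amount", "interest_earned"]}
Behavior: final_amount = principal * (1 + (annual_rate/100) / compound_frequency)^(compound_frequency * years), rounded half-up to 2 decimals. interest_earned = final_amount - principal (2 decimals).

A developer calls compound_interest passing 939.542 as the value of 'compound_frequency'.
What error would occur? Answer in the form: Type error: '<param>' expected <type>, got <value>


Spec: 'compound_frequency' is declared as integer; 939.542 is a non-integer number.
Type error: 'compound_frequency' expected integer, got 939.542


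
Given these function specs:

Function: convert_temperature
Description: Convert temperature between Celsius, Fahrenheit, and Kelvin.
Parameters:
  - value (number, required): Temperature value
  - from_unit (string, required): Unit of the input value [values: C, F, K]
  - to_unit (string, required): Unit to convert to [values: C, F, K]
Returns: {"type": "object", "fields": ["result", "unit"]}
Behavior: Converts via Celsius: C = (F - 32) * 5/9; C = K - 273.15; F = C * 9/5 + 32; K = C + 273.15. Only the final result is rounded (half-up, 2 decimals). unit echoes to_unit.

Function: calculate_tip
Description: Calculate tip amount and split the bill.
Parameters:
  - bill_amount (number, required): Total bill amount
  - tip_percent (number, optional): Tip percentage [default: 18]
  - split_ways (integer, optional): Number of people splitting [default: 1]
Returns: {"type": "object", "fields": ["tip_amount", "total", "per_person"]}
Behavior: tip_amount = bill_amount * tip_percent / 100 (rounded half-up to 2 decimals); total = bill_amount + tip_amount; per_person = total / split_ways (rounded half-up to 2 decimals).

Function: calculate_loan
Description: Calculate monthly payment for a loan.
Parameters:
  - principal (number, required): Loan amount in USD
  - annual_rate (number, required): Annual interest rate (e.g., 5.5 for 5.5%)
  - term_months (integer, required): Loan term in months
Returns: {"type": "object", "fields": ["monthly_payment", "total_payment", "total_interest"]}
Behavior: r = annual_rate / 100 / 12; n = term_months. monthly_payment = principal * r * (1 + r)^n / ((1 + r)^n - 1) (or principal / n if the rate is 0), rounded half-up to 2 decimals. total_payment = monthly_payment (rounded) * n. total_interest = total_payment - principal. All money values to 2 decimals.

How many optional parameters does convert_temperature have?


Parameters of convert_temperature: value (required), from_unit (required), to_unit (required)
Optional count:
0


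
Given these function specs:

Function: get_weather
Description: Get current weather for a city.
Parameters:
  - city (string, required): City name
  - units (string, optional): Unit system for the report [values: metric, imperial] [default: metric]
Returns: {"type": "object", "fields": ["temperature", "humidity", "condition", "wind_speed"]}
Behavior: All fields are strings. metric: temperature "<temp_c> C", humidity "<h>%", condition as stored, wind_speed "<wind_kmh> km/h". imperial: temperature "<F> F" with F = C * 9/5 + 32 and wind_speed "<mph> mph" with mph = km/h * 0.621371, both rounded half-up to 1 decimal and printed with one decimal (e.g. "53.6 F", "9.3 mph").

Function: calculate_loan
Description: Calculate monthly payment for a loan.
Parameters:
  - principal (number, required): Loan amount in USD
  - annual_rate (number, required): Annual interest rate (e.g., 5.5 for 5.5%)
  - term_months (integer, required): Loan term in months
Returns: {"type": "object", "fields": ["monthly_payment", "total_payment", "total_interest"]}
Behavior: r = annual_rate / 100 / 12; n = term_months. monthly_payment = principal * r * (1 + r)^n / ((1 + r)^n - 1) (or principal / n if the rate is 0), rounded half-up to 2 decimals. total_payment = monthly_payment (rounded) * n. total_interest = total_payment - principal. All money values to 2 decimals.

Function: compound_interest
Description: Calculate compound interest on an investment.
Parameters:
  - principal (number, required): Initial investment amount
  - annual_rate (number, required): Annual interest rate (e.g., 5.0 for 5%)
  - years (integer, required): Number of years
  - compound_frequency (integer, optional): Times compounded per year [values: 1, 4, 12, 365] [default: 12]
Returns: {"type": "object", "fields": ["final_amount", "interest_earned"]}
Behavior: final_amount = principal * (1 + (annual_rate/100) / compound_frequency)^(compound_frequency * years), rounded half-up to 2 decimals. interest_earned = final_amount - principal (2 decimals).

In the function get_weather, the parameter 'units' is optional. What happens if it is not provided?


The get_weather spec declares:
  - units (string, optional): Unit system for the report [values: metric, imperial] [default: metric]
It defaults to metric


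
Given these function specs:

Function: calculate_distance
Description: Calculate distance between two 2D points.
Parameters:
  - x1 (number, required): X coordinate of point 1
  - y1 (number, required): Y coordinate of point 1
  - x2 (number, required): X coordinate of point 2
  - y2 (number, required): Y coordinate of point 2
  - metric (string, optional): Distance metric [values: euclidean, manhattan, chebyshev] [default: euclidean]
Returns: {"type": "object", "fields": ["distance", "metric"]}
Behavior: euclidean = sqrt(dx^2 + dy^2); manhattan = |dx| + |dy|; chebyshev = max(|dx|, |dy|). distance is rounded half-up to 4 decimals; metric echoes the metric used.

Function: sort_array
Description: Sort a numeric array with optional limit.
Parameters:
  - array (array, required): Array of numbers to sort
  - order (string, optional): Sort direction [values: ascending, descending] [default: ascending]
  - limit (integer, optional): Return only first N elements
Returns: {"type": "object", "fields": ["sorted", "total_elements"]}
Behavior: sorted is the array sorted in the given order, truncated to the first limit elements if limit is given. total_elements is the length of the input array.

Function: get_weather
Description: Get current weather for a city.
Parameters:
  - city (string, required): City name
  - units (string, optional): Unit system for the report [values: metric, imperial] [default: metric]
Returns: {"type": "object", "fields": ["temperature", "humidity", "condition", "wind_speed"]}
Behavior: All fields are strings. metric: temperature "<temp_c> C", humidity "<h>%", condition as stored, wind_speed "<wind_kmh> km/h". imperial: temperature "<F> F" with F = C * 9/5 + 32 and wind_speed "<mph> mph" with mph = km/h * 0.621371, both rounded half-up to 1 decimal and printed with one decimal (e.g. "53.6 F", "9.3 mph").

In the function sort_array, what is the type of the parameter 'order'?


The sort_array spec declares:
  - order (string, optional): Sort direction [values: ascending, descending] [default: ascending]
Type:
string


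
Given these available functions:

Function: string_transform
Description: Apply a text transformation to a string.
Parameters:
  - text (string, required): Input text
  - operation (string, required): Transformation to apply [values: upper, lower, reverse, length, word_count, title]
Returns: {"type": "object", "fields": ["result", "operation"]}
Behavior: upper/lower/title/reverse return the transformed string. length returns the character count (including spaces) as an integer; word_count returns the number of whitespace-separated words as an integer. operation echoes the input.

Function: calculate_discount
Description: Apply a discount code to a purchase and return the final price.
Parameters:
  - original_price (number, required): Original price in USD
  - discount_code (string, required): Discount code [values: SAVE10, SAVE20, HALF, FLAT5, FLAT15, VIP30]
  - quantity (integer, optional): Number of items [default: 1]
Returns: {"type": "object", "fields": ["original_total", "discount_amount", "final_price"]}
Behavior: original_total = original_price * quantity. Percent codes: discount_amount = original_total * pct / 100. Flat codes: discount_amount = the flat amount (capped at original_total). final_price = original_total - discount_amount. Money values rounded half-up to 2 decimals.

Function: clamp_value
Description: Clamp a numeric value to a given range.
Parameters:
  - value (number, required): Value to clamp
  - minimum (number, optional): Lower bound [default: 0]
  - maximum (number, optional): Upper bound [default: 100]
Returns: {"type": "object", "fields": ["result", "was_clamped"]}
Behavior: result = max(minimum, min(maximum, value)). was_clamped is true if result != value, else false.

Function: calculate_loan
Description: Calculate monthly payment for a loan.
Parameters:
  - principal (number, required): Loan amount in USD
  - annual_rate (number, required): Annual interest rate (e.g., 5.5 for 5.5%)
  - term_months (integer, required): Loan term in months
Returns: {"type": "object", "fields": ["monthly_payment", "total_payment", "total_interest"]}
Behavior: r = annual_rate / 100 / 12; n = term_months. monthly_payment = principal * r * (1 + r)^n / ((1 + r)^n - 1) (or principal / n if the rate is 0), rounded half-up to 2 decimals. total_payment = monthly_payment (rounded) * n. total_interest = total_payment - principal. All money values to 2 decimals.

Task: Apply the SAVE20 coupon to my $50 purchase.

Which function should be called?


The task needs a function whose description is: Apply a discount code to a purchase and return the final price.
calculate_discount
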